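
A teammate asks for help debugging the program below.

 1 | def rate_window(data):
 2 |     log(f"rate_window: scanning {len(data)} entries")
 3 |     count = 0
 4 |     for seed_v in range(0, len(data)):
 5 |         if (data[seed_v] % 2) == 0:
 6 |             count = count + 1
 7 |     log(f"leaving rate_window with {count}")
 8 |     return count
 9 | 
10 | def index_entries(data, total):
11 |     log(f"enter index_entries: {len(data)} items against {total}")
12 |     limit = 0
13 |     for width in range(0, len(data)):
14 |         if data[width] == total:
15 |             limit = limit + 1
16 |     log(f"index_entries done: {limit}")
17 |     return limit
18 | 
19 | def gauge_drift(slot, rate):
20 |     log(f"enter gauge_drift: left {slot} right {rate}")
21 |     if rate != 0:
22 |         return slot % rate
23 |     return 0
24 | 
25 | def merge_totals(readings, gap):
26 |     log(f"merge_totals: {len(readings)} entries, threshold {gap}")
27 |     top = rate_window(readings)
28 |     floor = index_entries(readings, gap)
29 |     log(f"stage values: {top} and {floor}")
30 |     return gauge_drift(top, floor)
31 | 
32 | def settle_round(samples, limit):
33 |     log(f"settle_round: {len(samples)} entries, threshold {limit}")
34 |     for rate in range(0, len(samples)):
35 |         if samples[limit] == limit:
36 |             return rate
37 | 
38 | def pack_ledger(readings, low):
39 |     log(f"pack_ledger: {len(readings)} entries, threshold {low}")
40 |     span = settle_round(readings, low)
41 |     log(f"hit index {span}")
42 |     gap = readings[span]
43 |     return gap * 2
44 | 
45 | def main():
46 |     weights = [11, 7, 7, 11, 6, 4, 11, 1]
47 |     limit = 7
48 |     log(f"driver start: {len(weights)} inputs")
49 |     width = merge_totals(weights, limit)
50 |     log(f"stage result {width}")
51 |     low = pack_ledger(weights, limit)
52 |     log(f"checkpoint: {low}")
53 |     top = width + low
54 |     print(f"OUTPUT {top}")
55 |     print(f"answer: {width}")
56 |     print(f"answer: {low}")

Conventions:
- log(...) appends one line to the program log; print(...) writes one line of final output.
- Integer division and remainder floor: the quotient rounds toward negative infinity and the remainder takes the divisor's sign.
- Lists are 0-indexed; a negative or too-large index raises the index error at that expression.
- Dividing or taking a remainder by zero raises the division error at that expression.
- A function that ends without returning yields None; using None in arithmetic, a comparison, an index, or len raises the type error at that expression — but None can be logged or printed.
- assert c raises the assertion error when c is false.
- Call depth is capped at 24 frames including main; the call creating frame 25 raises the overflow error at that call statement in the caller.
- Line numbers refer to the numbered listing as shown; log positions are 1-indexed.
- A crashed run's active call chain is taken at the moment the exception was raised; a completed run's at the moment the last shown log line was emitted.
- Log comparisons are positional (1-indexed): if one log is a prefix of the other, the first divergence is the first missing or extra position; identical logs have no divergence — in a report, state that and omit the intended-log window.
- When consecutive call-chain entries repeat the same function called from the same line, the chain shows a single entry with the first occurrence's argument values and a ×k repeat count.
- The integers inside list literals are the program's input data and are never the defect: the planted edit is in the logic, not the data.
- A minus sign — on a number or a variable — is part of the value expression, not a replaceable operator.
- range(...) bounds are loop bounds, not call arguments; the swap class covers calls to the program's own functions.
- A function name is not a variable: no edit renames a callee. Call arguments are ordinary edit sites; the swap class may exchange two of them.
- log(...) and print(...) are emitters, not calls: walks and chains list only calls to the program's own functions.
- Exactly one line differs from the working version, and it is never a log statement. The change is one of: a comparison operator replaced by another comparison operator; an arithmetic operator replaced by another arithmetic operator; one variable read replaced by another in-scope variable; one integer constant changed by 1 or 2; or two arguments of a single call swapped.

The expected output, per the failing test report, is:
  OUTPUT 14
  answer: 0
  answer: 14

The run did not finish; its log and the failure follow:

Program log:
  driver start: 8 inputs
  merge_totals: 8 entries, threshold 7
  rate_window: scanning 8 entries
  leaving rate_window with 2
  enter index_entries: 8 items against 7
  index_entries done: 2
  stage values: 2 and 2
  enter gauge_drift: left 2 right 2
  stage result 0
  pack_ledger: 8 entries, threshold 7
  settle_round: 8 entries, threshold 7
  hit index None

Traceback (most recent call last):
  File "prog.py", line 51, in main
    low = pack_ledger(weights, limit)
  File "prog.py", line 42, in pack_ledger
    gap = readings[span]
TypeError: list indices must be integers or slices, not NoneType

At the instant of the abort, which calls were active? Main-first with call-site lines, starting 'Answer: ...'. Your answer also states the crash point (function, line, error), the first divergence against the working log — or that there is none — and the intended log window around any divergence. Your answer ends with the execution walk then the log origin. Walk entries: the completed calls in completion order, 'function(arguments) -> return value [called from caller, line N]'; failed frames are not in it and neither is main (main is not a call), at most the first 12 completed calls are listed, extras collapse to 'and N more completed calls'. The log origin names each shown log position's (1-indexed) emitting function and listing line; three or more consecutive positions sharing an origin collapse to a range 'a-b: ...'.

Answer: main -> pack_ledger (called at line 51).
Key fact: Everything matches until log position 12, which reads 'hit index None' in place of 'hit index 1'.
Crash: pack_ledger, line 42, TypeError.
First divergence: at position 12 the run shows 'hit index None' where the working version logs 'hit index 1'.
Intended log window:
  10: pack_ledger: 8 entries, threshold 7
  11: settle_round: 8 entries, threshold 7
  12: hit index 1
  13: checkpoint: 14
Execution walk:
  rate_window([11, 7, 7, 11, 6, 4, 11, 1]) -> 2  [called from merge_totals, line 27]
  index_entries([11, 7, 7, 11, 6, 4, 11, 1], 7) -> 2  [called from merge_totals, line 28]
  gauge_drift(2, 2) -> 0  [called from merge_totals, line 30]
  merge_totals([11, 7, 7, 11, 6, 4, 11, 1], 7) -> 0  [called from main, line 49]
  settle_round([11, 7, 7, 11, 6, 4, 11, 1], 7) -> None  [called from pack_ledger, line 40]
Origin of each log line:
  1: emitted by main (line 48)
  2: emitted by merge_totals (line 26)
  3: emitted by rate_window (line 2)
  4: emitted by rate_window (line 7)
  5: emitted by index_entries (line 11)
  6: emitted by index_entries (line 16)
  7: emitted by merge_totals (line 29)
  8: emitted by gauge_drift (line 20)
  9: emitted by main (line 50)
  10: emitted by pack_ledger (line 39)
  11: emitted by settle_round (line 33)
  12: emitted by pack_ledger (line 41)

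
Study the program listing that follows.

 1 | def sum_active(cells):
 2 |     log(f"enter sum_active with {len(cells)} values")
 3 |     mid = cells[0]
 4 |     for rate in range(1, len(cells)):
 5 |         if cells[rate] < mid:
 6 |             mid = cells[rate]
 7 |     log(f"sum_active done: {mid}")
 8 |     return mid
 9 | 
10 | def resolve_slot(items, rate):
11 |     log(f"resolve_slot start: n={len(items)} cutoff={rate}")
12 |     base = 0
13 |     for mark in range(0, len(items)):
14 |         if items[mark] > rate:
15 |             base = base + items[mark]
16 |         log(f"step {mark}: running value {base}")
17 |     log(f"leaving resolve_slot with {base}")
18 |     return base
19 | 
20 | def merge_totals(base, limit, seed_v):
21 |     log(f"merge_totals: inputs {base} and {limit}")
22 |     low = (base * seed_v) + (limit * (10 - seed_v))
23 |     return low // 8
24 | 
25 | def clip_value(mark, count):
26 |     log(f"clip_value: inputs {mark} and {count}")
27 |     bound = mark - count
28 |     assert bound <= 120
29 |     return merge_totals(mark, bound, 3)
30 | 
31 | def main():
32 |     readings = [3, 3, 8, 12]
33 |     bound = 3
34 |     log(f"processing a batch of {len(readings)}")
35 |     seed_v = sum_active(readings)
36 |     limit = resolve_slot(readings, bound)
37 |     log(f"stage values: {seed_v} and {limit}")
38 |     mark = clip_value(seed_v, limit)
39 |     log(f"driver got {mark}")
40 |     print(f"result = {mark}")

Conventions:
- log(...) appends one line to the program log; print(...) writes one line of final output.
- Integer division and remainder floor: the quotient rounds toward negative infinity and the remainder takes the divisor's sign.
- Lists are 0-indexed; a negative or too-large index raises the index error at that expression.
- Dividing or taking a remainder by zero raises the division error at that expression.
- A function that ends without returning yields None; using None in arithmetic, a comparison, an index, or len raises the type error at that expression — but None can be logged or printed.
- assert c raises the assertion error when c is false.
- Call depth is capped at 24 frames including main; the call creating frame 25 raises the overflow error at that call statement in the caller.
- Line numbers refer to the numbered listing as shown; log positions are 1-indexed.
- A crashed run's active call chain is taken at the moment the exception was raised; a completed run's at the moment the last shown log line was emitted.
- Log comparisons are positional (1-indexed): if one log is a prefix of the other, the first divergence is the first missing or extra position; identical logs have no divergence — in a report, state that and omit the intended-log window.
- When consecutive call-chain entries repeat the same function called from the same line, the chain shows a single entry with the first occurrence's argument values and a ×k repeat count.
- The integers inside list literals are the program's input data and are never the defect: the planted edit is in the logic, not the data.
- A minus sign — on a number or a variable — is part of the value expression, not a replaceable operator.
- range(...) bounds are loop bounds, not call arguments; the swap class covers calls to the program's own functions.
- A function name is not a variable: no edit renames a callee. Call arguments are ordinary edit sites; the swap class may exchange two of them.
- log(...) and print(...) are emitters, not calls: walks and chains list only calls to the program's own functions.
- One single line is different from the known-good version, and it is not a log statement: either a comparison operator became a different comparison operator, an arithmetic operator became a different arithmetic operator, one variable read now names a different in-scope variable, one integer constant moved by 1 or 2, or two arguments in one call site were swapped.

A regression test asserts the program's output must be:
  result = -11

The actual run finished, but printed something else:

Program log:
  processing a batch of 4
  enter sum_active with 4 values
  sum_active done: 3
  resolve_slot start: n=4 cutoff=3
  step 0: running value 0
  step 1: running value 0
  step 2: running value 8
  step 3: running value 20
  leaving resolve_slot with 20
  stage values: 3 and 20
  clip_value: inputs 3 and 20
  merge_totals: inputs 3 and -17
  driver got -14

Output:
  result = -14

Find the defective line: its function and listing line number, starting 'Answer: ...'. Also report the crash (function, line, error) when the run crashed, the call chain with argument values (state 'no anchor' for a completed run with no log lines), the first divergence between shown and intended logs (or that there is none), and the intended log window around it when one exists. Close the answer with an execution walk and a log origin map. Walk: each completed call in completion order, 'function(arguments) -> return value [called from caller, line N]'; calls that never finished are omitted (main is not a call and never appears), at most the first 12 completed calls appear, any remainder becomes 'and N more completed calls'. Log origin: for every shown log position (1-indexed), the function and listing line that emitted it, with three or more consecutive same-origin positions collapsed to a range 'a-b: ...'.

Answer: the defect is in merge_totals at line 23.
Key fact: Everything matches until log position 13, which reads 'driver got -14' in place of 'driver got -11'.
Call chain: main.
First divergence: position 13; shown 'driver got -14' vs intended 'driver got -11'.
Intended log window:
  11: clip_value: inputs 3 and 20
  12: merge_totals: inputs 3 and -17
  13: driver got -11
Execution walk:
  sum_active([3, 3, 8, 12]) -> 3  [called from main, line 35]
  resolve_slot([3, 3, 8, 12], 3) -> 20  [called from main, line 36]
  merge_totals(3, -17, 3) -> -14  [called from clip_value, line 29]
  clip_value(3, 20) -> -14  [called from main, line 38]
Log origins:
  1: emitted by main (line 34)
  2: emitted by sum_active (line 2)
  3: emitted by sum_active (line 7)
  4: emitted by resolve_slot (line 11)
  5-8: emitted by resolve_slot (line 16)
  9: emitted by resolve_slot (line 17)
  10: emitted by main (line 37)
  11: emitted by clip_value (line 26)
  12: emitted by merge_totals (line 21)
  13: emitted by main (line 39)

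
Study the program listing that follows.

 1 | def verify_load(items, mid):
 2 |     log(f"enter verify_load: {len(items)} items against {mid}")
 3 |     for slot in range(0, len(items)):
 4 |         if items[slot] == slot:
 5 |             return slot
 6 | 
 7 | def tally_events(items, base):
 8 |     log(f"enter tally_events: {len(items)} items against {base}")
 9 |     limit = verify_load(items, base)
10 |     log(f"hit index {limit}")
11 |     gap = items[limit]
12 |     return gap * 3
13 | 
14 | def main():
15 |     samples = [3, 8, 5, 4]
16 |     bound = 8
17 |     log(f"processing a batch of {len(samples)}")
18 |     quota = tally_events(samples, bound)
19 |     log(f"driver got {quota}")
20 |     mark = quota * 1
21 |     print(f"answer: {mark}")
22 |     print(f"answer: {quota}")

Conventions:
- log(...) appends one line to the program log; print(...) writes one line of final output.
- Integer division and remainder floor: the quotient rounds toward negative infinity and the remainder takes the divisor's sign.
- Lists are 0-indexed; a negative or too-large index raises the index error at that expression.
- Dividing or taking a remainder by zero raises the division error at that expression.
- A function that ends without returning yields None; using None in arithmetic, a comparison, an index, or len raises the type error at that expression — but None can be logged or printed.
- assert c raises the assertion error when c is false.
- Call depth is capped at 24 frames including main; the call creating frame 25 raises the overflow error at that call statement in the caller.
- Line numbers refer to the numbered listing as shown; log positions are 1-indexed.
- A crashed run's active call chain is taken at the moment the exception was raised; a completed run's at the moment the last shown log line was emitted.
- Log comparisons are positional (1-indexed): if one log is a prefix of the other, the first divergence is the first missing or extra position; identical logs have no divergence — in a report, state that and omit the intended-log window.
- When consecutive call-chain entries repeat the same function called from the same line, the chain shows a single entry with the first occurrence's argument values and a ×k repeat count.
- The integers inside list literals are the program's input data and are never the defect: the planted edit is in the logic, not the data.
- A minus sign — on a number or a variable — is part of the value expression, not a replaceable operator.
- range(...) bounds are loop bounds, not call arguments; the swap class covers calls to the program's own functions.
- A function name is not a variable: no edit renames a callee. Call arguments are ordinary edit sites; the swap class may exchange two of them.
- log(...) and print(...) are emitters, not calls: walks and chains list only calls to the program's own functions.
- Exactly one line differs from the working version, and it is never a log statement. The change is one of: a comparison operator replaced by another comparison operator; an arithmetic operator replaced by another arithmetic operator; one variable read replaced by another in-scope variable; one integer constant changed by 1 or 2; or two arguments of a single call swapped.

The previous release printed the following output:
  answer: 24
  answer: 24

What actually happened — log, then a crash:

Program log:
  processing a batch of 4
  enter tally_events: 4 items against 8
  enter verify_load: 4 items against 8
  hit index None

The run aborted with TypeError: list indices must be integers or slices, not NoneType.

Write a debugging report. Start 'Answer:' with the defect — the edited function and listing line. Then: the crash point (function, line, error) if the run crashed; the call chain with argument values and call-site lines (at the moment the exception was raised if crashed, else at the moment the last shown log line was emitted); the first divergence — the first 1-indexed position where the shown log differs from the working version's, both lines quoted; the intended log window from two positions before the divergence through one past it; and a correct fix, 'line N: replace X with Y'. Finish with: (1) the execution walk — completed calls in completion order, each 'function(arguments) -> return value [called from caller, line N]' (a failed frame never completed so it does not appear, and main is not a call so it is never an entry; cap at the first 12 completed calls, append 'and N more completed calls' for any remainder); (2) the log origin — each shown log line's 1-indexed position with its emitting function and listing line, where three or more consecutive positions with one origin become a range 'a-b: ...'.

Answer: the defect is in verify_load at line 4.
Core observation: The log first diverges at position 4: the faulty run prints 'hit index None' where the working version prints 'hit index 1'.
Crash: tally_events, line 11, TypeError.
Call chain: main -> tally_events([3, 8, 5, 4], 8) (called at line 18).
First divergence: position 4 — the shown line 'hit index None' should read 'hit index 1'.
Intended log window:
  2: enter tally_events: 4 items against 8
  3: enter verify_load: 4 items against 8
  4: hit index 1
  5: driver got 24
Execution walk:
  verify_load([3, 8, 5, 4], 8) -> None  [called from tally_events, line 9]
Log origins:
  1: logged in main at line 17
  2: logged in tally_events at line 8
  3: logged in verify_load at line 2
  4: logged in tally_events at line 10
A correct fix: line 4: replace `items[slot] == slot` with `items[slot] == mid`.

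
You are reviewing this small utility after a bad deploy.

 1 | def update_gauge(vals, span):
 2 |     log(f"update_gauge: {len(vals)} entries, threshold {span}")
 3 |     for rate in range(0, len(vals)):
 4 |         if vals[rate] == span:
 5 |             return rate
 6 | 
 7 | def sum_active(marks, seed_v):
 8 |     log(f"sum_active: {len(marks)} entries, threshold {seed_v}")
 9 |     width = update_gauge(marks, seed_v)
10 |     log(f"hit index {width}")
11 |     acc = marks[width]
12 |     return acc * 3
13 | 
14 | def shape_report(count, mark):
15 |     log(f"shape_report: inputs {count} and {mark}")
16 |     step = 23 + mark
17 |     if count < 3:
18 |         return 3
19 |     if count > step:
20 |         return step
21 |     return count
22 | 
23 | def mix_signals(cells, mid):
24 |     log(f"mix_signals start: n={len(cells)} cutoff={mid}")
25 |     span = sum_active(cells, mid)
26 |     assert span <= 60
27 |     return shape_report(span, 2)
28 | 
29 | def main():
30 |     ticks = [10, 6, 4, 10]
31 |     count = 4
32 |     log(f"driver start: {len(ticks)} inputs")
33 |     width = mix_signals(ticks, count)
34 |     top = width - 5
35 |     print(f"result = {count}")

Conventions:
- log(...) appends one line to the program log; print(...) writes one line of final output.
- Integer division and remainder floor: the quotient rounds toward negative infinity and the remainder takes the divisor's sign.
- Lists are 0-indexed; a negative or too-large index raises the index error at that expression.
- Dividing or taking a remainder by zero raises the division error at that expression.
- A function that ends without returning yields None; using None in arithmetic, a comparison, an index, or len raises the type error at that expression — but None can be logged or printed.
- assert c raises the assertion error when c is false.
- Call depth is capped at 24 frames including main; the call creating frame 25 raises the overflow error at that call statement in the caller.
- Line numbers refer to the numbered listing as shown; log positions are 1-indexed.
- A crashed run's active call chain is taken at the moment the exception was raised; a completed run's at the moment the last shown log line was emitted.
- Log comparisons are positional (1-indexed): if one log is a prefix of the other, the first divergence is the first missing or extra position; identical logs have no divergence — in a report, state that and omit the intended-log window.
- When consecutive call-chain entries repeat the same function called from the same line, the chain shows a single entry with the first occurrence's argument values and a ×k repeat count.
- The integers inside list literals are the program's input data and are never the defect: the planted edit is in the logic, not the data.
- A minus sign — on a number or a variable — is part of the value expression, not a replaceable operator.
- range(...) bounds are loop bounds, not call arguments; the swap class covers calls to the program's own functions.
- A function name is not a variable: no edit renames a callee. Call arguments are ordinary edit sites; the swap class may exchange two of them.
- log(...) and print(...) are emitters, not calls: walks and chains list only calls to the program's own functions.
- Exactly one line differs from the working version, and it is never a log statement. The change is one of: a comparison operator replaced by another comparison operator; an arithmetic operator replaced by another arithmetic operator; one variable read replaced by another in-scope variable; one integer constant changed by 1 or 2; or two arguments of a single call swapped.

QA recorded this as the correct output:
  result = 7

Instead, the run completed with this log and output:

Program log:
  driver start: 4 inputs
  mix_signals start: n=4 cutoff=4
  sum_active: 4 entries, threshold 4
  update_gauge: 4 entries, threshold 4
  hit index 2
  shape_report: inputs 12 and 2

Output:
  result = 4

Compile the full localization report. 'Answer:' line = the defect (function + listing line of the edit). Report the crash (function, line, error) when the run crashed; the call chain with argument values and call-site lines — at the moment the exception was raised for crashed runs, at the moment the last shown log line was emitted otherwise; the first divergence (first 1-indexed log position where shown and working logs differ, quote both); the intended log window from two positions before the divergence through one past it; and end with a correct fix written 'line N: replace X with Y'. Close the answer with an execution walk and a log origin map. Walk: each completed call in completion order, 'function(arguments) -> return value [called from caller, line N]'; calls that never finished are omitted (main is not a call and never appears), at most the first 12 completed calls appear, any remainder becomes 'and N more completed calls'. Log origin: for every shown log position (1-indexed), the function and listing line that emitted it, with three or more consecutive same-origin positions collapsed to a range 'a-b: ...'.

Answer: the defect is in main at line 35.
The tell: Every logged value matches the working version; the printed result is what differs.
Call chain: main -> mix_signals([10, 6, 4, 10], 4) (called at line 33) -> shape_report(12, 2) (called at line 27).
First divergence: none (the log streams are identical).
Execution walk:
  update_gauge([10, 6, 4, 10], 4) -> 2  [called from sum_active, line 9]
  sum_active([10, 6, 4, 10], 4) -> 12  [called from mix_signals, line 25]
  shape_report(12, 2) -> 12  [called from mix_signals, line 27]
  mix_signals([10, 6, 4, 10], 4) -> 12  [called from main, line 33]
Log line origins:
  1 — main, line 32
  2 — mix_signals, line 24
  3 — sum_active, line 8
  4 — update_gauge, line 2
  5 — sum_active, line 10
  6 — shape_report, line 15
A correct fix: line 35: replace `count` with `top`.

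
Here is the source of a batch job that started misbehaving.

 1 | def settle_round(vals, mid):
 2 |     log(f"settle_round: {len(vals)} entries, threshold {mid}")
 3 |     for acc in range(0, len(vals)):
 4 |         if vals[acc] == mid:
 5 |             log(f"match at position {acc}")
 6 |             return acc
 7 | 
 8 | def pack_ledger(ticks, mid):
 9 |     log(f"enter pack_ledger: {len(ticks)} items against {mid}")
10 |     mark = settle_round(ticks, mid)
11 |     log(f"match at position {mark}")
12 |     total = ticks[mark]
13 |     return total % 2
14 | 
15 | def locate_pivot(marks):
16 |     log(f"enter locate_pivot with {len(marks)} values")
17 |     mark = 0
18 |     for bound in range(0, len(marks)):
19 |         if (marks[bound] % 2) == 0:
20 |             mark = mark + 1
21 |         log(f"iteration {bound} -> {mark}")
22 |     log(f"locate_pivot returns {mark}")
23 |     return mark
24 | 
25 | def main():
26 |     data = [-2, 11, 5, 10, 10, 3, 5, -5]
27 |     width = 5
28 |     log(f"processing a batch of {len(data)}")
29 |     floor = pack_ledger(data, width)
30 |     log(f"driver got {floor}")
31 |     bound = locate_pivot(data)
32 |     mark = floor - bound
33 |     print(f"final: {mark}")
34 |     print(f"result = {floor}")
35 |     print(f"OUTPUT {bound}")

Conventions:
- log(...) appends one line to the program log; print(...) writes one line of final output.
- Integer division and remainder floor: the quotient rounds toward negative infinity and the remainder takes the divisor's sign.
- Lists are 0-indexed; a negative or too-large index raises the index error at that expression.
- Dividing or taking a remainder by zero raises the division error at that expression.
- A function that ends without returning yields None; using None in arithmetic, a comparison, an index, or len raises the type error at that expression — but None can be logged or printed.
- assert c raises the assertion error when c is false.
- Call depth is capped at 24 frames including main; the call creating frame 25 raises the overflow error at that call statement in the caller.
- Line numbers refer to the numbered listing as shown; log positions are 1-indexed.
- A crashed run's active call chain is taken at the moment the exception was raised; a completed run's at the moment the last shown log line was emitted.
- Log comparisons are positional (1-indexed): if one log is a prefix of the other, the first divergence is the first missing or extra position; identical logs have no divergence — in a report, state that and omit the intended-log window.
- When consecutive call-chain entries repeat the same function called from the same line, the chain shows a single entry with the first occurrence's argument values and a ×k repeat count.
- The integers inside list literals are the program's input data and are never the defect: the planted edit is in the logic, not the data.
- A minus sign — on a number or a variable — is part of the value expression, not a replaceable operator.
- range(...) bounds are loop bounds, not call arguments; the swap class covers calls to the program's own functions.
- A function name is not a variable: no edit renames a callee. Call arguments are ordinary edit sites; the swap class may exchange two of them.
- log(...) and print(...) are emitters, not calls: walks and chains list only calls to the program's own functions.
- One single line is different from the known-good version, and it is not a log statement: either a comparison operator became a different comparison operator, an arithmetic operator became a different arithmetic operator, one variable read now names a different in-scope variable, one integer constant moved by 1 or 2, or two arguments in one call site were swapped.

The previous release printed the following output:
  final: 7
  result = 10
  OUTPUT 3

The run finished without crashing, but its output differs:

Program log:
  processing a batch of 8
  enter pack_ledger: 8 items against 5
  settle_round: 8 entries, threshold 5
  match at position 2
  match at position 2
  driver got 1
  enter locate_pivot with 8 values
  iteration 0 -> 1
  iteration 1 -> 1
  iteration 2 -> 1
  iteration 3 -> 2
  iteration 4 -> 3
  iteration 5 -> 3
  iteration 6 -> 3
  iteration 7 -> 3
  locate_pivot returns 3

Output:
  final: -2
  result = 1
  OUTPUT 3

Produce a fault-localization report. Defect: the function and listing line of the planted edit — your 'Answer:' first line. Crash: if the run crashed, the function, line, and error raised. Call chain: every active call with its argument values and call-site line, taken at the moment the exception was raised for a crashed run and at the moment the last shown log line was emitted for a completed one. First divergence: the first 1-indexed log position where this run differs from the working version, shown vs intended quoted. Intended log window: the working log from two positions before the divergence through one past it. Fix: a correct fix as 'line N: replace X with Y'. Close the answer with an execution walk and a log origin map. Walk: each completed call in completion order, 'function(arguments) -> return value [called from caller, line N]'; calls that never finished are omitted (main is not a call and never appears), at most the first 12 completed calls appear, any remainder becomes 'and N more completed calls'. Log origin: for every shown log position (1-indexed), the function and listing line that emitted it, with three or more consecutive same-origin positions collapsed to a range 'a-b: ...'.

Answer: the defect is in pack_ledger at line 13.
Core observation: Everything matches until log position 6, which reads 'driver got 1' in place of 'driver got 10'.
Call chain: main -> locate_pivot([-2, 11, 5, 10, 10, 3, 5, -5]) (called at line 31).
First divergence: position 6 — the shown line 'driver got 1' should read 'driver got 10'.
Intended log window:
  4: match at position 2
  5: match at position 2
  6: driver got 10
  7: enter locate_pivot with 8 values
Execution walk:
  settle_round([-2, 11, 5, 10, 10, 3, 5, -5], 5) -> 2  [called from pack_ledger, line 10]
  pack_ledger([-2, 11, 5, 10, 10, 3, 5, -5], 5) -> 1  [called from main, line 29]
  locate_pivot([-2, 11, 5, 10, 10, 3, 5, -5]) -> 3  [called from main, line 31]
Log origin:
  1 — main, line 28
  2 — pack_ledger, line 9
  3 — settle_round, line 2
  4 — settle_round, line 5
  5 — pack_ledger, line 11
  6 — main, line 30
  7 — locate_pivot, line 16
  8-15 — locate_pivot, line 21
  16 — locate_pivot, line 22
A correct fix: line 13: replace `%` with `*`.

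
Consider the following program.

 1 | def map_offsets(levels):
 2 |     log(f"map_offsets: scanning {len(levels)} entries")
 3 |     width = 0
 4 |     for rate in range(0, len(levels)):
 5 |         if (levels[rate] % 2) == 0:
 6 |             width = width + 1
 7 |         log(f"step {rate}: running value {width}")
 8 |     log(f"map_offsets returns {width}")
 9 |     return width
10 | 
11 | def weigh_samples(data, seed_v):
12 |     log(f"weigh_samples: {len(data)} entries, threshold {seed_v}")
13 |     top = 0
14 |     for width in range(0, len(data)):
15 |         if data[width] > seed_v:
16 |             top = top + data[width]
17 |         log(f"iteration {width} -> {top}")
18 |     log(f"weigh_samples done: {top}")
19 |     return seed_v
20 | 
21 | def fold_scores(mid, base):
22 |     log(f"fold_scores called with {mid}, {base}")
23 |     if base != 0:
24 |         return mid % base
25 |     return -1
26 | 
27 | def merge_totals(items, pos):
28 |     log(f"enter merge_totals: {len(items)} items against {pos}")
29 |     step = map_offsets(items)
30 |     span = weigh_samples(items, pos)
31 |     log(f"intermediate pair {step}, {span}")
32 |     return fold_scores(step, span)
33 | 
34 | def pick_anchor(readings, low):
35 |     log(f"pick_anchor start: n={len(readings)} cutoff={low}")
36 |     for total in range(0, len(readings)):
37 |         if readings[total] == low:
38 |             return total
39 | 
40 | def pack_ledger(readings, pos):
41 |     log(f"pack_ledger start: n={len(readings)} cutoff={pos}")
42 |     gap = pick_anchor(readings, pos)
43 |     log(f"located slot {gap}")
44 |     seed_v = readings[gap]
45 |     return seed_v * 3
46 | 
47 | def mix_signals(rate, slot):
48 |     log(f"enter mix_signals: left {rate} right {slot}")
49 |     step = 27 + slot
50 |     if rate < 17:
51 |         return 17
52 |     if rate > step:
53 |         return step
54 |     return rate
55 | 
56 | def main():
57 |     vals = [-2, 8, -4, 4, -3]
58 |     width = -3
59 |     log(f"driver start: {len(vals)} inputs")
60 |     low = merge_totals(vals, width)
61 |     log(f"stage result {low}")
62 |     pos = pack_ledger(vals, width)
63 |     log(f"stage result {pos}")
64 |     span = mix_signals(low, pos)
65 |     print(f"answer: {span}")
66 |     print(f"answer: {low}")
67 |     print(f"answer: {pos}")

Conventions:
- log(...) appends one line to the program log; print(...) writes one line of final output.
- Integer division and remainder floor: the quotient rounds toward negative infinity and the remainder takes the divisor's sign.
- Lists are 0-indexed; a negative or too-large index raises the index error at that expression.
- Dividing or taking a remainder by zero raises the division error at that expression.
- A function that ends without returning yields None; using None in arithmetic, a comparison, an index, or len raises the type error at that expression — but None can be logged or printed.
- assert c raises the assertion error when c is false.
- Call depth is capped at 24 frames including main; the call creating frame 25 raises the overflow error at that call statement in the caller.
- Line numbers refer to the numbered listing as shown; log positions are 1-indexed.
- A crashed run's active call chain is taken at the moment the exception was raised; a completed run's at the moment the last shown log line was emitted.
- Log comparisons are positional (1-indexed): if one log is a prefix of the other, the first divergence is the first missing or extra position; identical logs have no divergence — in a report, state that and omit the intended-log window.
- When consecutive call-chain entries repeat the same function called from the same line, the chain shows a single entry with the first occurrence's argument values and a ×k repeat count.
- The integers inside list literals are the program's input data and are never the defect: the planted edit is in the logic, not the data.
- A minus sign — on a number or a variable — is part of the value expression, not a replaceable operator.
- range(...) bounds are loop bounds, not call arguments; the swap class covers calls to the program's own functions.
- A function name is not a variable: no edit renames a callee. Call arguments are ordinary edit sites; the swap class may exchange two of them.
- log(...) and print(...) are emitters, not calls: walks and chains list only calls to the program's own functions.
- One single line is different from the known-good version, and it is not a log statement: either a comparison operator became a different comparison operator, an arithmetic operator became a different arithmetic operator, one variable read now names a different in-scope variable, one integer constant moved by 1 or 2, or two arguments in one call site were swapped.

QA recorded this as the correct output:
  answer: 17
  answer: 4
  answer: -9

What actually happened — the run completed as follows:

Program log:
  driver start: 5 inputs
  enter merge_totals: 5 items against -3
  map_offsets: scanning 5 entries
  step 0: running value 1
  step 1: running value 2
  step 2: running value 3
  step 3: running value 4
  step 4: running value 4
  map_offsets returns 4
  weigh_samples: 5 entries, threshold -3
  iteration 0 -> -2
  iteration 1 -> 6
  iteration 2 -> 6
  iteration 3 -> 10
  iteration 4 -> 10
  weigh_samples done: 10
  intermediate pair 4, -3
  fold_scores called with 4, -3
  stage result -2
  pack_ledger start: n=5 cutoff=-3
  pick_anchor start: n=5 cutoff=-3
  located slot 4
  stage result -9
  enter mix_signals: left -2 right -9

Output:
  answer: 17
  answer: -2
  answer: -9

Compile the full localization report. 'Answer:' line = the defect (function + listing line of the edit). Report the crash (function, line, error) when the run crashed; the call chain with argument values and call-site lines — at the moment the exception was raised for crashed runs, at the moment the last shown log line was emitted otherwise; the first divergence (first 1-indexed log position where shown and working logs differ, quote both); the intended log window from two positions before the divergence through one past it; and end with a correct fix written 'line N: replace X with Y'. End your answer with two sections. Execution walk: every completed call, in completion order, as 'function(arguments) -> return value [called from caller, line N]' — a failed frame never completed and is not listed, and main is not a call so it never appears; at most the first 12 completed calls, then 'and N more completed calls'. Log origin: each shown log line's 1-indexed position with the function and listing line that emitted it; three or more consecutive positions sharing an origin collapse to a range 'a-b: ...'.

Answer: the defect is in weigh_samples at line 19.
Key fact: The log first diverges at position 17: the faulty run prints 'intermediate pair 4, -3' where the working version prints 'intermediate pair 4, 10'.
Call chain: main -> mix_signals(-2, -9) (called at line 64).
First divergence: position 17; shown 'intermediate pair 4, -3' vs intended 'intermediate pair 4, 10'.
Intended log window:
  15: iteration 4 -> 10
  16: weigh_samples done: 10
  17: intermediate pair 4, 10
  18: fold_scores called with 4, 10
Execution walk:
  map_offsets([-2, 8, -4, 4, -3]) -> 4  [called from merge_totals, line 29]
  weigh_samples([-2, 8, -4, 4, -3], -3) -> -3  [called from merge_totals, line 30]
  fold_scores(4, -3) -> -2  [called from merge_totals, line 32]
  merge_totals([-2, 8, -4, 4, -3], -3) -> -2  [called from main, line 60]
  pick_anchor([-2, 8, -4, 4, -3], -3) -> 4  [called from pack_ledger, line 42]
  pack_ledger([-2, 8, -4, 4, -3], -3) -> -9  [called from main, line 62]
  mix_signals(-2, -9) -> 17  [called from main, line 64]
Log origin:
  1: from main, line 59
  2: from merge_totals, line 28
  3: from map_offsets, line 2
  4-8: from map_offsets, line 7
  9: from map_offsets, line 8
  10: from weigh_samples, line 12
  11-15: from weigh_samples, line 17
  16: from weigh_samples, line 18
  17: from merge_totals, line 31
  18: from fold_scores, line 22
  19: from main, line 61
  20: from pack_ledger, line 41
  21: from pick_anchor, line 35
  22: from pack_ledger, line 43
  23: from main, line 63
  24: from mix_signals, line 48
A correct fix: line 19: replace `seed_v` with `top`.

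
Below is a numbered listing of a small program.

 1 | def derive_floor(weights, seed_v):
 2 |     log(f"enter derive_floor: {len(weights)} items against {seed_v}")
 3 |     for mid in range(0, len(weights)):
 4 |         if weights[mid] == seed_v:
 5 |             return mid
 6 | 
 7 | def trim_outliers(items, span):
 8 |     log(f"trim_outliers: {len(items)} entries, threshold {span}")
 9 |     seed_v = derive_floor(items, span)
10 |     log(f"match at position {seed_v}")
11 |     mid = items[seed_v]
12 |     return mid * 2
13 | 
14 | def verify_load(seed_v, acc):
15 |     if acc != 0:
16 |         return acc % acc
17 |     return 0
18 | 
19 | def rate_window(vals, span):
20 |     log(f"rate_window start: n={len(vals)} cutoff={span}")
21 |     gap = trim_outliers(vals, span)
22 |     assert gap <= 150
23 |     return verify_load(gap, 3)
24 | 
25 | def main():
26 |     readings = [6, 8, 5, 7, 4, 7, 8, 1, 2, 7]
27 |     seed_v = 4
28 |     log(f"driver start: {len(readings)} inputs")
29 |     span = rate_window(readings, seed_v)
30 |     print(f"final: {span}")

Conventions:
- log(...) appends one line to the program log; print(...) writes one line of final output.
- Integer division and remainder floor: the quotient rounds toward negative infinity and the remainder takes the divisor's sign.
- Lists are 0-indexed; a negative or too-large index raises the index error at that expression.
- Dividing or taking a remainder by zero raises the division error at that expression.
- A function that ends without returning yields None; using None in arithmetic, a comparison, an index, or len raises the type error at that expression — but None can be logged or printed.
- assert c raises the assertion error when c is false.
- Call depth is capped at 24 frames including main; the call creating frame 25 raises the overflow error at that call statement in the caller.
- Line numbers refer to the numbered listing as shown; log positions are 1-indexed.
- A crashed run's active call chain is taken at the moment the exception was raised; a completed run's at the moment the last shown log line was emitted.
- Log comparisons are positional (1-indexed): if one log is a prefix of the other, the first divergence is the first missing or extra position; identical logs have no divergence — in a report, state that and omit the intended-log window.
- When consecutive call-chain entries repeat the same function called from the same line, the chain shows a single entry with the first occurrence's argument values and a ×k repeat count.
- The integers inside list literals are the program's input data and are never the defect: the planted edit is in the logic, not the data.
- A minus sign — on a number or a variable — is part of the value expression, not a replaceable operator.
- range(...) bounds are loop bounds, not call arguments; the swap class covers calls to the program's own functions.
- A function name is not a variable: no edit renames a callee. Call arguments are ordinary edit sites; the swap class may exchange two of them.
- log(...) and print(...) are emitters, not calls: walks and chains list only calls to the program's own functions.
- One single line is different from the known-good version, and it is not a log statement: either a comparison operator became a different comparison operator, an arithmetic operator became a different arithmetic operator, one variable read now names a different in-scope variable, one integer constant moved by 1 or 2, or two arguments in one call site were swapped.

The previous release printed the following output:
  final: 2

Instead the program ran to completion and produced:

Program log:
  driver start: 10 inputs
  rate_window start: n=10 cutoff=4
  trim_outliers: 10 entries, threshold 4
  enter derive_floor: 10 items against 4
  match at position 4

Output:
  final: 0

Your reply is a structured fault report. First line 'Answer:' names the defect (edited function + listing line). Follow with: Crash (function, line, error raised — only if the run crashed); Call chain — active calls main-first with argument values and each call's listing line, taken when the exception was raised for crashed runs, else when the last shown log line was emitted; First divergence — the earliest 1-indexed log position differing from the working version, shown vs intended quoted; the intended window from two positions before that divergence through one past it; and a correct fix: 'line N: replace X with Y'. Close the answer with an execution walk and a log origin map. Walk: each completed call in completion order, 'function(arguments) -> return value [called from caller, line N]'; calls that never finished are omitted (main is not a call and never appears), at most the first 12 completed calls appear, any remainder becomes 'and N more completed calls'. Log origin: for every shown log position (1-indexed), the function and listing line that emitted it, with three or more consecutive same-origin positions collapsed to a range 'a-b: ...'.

Answer: the defect is in verify_load at line 16.
The tell: No log line changed; the fault shows up purely in the output.
Call chain: main -> rate_window([6, 8, 5, 7, 4, 7, 8, 1, 2, 7], 4) (called at line 29) -> trim_outliers([6, 8, 5, 7, 4, 7, 8, 1, 2, 7], 4) (called at line 21).
First divergence: none — the logs agree in full.
Execution walk:
  derive_floor([6, 8, 5, 7, 4, 7, 8, 1, 2, 7], 4) -> 4  [called from trim_outliers, line 9]
  trim_outliers([6, 8, 5, 7, 4, 7, 8, 1, 2, 7], 4) -> 8  [called from rate_window, line 21]
  verify_load(8, 3) -> 0  [called from rate_window, line 23]
  rate_window([6, 8, 5, 7, 4, 7, 8, 1, 2, 7], 4) -> 0  [called from main, line 29]
Origin of each log line:
  1 — main, line 28
  2 — rate_window, line 20
  3 — trim_outliers, line 8
  4 — derive_floor, line 2
  5 — trim_outliers, line 10
A correct fix: line 16: replace `acc % acc` with `seed_v % acc`.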